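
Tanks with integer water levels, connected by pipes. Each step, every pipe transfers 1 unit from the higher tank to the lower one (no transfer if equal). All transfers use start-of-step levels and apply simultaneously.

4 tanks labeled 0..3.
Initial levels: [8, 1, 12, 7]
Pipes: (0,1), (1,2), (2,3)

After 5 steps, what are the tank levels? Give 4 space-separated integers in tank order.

Step 1: flows [0->1,2->1,2->3] -> levels [7 3 10 8]
Step 2: flows [0->1,2->1,2->3] -> levels [6 5 8 9]
Step 3: flows [0->1,2->1,3->2] -> levels [5 7 8 8]
Step 4: flows [1->0,2->1,2=3] -> levels [6 7 7 8]
Step 5: flows [1->0,1=2,3->2] -> levels [7 6 8 7]

Answer: 7 6 8 7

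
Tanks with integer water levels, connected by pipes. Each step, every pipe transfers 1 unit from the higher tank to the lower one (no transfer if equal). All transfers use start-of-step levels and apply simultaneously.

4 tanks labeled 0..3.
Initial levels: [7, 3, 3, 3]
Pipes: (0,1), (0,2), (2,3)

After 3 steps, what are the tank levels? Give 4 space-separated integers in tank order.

Step 1: flows [0->1,0->2,2=3] -> levels [5 4 4 3]
Step 2: flows [0->1,0->2,2->3] -> levels [3 5 4 4]
Step 3: flows [1->0,2->0,2=3] -> levels [5 4 3 4]

Answer: 5 4 3 4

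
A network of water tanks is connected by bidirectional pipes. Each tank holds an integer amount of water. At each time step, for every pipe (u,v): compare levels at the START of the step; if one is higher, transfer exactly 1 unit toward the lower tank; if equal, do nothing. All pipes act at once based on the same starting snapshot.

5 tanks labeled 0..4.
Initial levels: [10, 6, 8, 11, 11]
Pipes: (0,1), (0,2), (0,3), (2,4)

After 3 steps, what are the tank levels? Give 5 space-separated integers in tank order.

Answer: 7 9 11 10 9

Derivation:
Step 1: flows [0->1,0->2,3->0,4->2] -> levels [9 7 10 10 10]
Step 2: flows [0->1,2->0,3->0,2=4] -> levels [10 8 9 9 10]
Step 3: flows [0->1,0->2,0->3,4->2] -> levels [7 9 11 10 9]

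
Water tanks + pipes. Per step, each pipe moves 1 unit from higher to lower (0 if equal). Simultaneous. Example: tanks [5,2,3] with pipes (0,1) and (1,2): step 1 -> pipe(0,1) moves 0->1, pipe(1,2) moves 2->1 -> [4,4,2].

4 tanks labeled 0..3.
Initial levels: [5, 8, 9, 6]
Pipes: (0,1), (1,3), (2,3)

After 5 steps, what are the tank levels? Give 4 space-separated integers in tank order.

Step 1: flows [1->0,1->3,2->3] -> levels [6 6 8 8]
Step 2: flows [0=1,3->1,2=3] -> levels [6 7 8 7]
Step 3: flows [1->0,1=3,2->3] -> levels [7 6 7 8]
Step 4: flows [0->1,3->1,3->2] -> levels [6 8 8 6]
Step 5: flows [1->0,1->3,2->3] -> levels [7 6 7 8]

Answer: 7 6 7 8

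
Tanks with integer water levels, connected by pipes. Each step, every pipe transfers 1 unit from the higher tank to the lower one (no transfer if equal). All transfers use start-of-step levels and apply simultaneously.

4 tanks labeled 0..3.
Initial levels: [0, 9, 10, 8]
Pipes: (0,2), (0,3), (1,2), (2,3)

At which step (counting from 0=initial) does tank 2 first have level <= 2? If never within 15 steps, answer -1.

Step 1: flows [2->0,3->0,2->1,2->3] -> levels [2 10 7 8]
Step 2: flows [2->0,3->0,1->2,3->2] -> levels [4 9 8 6]
Step 3: flows [2->0,3->0,1->2,2->3] -> levels [6 8 7 6]
Step 4: flows [2->0,0=3,1->2,2->3] -> levels [7 7 6 7]
Step 5: flows [0->2,0=3,1->2,3->2] -> levels [6 6 9 6]
Step 6: flows [2->0,0=3,2->1,2->3] -> levels [7 7 6 7]
  -> period-2 cycle (repeats step 4); tank 2 never drops to <=2
Tank 2 never reaches <=2 within 15 steps

Answer: -1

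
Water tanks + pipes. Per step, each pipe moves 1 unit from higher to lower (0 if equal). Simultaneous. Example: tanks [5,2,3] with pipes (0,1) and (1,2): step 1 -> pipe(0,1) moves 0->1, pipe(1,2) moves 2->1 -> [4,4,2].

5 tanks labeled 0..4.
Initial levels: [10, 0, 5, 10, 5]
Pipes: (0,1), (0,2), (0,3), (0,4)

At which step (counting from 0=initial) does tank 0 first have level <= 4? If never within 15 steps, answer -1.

Answer: 6

Derivation:
Step 1: flows [0->1,0->2,0=3,0->4] -> levels [7 1 6 10 6]
Step 2: flows [0->1,0->2,3->0,0->4] -> levels [5 2 7 9 7]
Step 3: flows [0->1,2->0,3->0,4->0] -> levels [7 3 6 8 6]
Step 4: flows [0->1,0->2,3->0,0->4] -> levels [5 4 7 7 7]
Step 5: flows [0->1,2->0,3->0,4->0] -> levels [7 5 6 6 6]
Step 6: flows [0->1,0->2,0->3,0->4] -> levels [3 6 7 7 7]
Tank 0 first reaches <=4 at step 6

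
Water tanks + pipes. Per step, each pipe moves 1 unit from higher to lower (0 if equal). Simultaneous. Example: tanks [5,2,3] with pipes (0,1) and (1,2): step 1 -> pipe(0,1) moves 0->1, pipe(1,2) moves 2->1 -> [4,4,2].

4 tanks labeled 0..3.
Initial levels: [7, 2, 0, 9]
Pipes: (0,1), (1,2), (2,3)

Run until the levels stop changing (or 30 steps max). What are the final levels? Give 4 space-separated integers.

Step 1: flows [0->1,1->2,3->2] -> levels [6 2 2 8]
Step 2: flows [0->1,1=2,3->2] -> levels [5 3 3 7]
Step 3: flows [0->1,1=2,3->2] -> levels [4 4 4 6]
Step 4: flows [0=1,1=2,3->2] -> levels [4 4 5 5]
Step 5: flows [0=1,2->1,2=3] -> levels [4 5 4 5]
Step 6: flows [1->0,1->2,3->2] -> levels [5 3 6 4]
Step 7: flows [0->1,2->1,2->3] -> levels [4 5 4 5]
  -> period-2 cycle: step 7 state = step 5 state; never stabilizes
  -> state at step 30: (30-5) mod 2 = 1, same as step 6 -> [5 3 6 4]

Answer: 5 3 6 4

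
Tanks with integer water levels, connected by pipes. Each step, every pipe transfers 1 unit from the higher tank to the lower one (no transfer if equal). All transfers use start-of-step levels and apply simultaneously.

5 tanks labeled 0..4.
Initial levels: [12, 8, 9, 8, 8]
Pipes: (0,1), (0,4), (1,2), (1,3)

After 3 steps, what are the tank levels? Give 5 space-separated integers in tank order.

Answer: 9 11 8 8 9

Derivation:
Step 1: flows [0->1,0->4,2->1,1=3] -> levels [10 10 8 8 9]
Step 2: flows [0=1,0->4,1->2,1->3] -> levels [9 8 9 9 10]
Step 3: flows [0->1,4->0,2->1,3->1] -> levels [9 11 8 8 9]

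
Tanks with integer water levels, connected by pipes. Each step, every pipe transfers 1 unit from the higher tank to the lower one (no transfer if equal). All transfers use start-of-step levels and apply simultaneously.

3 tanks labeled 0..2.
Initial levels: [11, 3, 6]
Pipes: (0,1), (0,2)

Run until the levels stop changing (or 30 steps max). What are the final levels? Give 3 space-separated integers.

Answer: 6 7 7

Derivation:
Step 1: flows [0->1,0->2] -> levels [9 4 7]
Step 2: flows [0->1,0->2] -> levels [7 5 8]
Step 3: flows [0->1,2->0] -> levels [7 6 7]
Step 4: flows [0->1,0=2] -> levels [6 7 7]
Step 5: flows [1->0,2->0] -> levels [8 6 6]
Step 6: flows [0->1,0->2] -> levels [6 7 7]
  -> period-2 cycle: step 6 state = step 4 state; never stabilizes
  -> state at step 30: (30-4) mod 2 = 0, same as step 4 -> [6 7 7]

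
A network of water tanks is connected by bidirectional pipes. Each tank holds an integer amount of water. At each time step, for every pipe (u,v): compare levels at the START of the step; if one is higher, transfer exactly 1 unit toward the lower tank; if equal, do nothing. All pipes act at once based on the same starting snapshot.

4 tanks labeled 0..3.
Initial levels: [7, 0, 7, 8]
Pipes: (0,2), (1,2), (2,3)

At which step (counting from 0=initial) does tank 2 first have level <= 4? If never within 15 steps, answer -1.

Step 1: flows [0=2,2->1,3->2] -> levels [7 1 7 7]
Step 2: flows [0=2,2->1,2=3] -> levels [7 2 6 7]
Step 3: flows [0->2,2->1,3->2] -> levels [6 3 7 6]
Step 4: flows [2->0,2->1,2->3] -> levels [7 4 4 7]
Tank 2 first reaches <=4 at step 4

Answer: 4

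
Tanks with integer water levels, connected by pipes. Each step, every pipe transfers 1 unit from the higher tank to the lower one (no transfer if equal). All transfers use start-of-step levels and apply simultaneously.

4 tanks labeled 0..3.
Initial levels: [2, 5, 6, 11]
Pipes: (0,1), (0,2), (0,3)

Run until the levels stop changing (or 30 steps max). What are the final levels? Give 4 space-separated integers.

Answer: 5 6 6 7

Derivation:
Step 1: flows [1->0,2->0,3->0] -> levels [5 4 5 10]
Step 2: flows [0->1,0=2,3->0] -> levels [5 5 5 9]
Step 3: flows [0=1,0=2,3->0] -> levels [6 5 5 8]
Step 4: flows [0->1,0->2,3->0] -> levels [5 6 6 7]
Step 5: flows [1->0,2->0,3->0] -> levels [8 5 5 6]
Step 6: flows [0->1,0->2,0->3] -> levels [5 6 6 7]
  -> period-2 cycle: step 6 state = step 4 state; never stabilizes
  -> state at step 30: (30-4) mod 2 = 0, same as step 4 -> [5 6 6 7]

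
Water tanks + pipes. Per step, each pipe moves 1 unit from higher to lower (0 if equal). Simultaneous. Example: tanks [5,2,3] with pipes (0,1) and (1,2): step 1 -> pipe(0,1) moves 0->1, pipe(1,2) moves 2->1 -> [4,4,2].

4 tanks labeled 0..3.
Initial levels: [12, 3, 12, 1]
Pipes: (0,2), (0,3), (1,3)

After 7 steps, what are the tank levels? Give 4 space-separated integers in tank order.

Answer: 8 5 9 6

Derivation:
Step 1: flows [0=2,0->3,1->3] -> levels [11 2 12 3]
Step 2: flows [2->0,0->3,3->1] -> levels [11 3 11 3]
Step 3: flows [0=2,0->3,1=3] -> levels [10 3 11 4]
Step 4: flows [2->0,0->3,3->1] -> levels [10 4 10 4]
Step 5: flows [0=2,0->3,1=3] -> levels [9 4 10 5]
Step 6: flows [2->0,0->3,3->1] -> levels [9 5 9 5]
Step 7: flows [0=2,0->3,1=3] -> levels [8 5 9 6]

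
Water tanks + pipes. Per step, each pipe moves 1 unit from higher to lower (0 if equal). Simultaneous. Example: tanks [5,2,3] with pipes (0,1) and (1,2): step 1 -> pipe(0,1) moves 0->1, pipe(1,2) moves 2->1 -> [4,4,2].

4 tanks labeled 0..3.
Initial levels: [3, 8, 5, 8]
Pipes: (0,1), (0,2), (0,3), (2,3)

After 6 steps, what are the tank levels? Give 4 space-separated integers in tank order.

Answer: 6 6 7 5

Derivation:
Step 1: flows [1->0,2->0,3->0,3->2] -> levels [6 7 5 6]
Step 2: flows [1->0,0->2,0=3,3->2] -> levels [6 6 7 5]
Step 3: flows [0=1,2->0,0->3,2->3] -> levels [6 6 5 7]
Step 4: flows [0=1,0->2,3->0,3->2] -> levels [6 6 7 5]
  -> period-2 cycle: step 4 state = step 2 state
  -> state at step 6: (6-2) mod 2 = 0, same as step 2 -> [6 6 7 5]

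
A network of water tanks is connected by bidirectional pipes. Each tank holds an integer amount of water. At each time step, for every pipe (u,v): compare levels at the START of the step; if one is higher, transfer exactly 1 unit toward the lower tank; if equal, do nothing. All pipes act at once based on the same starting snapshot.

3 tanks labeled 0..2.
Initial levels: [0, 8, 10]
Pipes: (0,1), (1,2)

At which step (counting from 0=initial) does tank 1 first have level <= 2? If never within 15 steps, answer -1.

Answer: -1

Derivation:
Step 1: flows [1->0,2->1] -> levels [1 8 9]
Step 2: flows [1->0,2->1] -> levels [2 8 8]
Step 3: flows [1->0,1=2] -> levels [3 7 8]
Step 4: flows [1->0,2->1] -> levels [4 7 7]
Step 5: flows [1->0,1=2] -> levels [5 6 7]
Step 6: flows [1->0,2->1] -> levels [6 6 6]
Step 7: flows [0=1,1=2] -> levels [6 6 6]
  -> stable; tank 1 stays at 6 > 2
Tank 1 never reaches <=2 within 15 steps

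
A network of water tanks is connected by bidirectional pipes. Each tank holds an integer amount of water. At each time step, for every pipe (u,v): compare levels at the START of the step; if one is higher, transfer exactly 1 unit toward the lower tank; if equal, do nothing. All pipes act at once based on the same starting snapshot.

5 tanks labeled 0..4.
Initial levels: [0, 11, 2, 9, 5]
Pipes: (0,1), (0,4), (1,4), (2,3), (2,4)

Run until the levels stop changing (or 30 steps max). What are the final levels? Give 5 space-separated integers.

Step 1: flows [1->0,4->0,1->4,3->2,4->2] -> levels [2 9 4 8 4]
Step 2: flows [1->0,4->0,1->4,3->2,2=4] -> levels [4 7 5 7 4]
Step 3: flows [1->0,0=4,1->4,3->2,2->4] -> levels [5 5 5 6 6]
Step 4: flows [0=1,4->0,4->1,3->2,4->2] -> levels [6 6 7 5 3]
Step 5: flows [0=1,0->4,1->4,2->3,2->4] -> levels [5 5 5 6 6]
  -> period-2 cycle: step 5 state = step 3 state; never stabilizes
  -> state at step 30: (30-3) mod 2 = 1, same as step 4 -> [6 6 7 5 3]

Answer: 6 6 7 5 3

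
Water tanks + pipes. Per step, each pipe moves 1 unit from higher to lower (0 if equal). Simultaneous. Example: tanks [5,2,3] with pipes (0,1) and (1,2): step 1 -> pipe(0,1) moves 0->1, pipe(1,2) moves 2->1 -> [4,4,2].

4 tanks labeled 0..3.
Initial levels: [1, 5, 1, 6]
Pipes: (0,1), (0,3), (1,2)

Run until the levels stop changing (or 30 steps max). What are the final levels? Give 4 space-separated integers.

Step 1: flows [1->0,3->0,1->2] -> levels [3 3 2 5]
Step 2: flows [0=1,3->0,1->2] -> levels [4 2 3 4]
Step 3: flows [0->1,0=3,2->1] -> levels [3 4 2 4]
Step 4: flows [1->0,3->0,1->2] -> levels [5 2 3 3]
Step 5: flows [0->1,0->3,2->1] -> levels [3 4 2 4]
  -> period-2 cycle: step 5 state = step 3 state; never stabilizes
  -> state at step 30: (30-3) mod 2 = 1, same as step 4 -> [5 2 3 3]

Answer: 5 2 3 3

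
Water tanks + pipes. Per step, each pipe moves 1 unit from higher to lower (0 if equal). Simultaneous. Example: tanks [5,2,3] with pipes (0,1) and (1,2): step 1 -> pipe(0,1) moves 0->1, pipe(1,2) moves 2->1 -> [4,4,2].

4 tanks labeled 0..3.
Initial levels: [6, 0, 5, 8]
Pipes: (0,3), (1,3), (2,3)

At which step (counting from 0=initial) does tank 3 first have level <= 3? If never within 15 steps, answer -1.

Step 1: flows [3->0,3->1,3->2] -> levels [7 1 6 5]
Step 2: flows [0->3,3->1,2->3] -> levels [6 2 5 6]
Step 3: flows [0=3,3->1,3->2] -> levels [6 3 6 4]
Step 4: flows [0->3,3->1,2->3] -> levels [5 4 5 5]
Step 5: flows [0=3,3->1,2=3] -> levels [5 5 5 4]
Step 6: flows [0->3,1->3,2->3] -> levels [4 4 4 7]
Step 7: flows [3->0,3->1,3->2] -> levels [5 5 5 4]
  -> period-2 cycle (repeats step 5); tank 3 never drops to <=3
Tank 3 never reaches <=3 within 15 steps

Answer: -1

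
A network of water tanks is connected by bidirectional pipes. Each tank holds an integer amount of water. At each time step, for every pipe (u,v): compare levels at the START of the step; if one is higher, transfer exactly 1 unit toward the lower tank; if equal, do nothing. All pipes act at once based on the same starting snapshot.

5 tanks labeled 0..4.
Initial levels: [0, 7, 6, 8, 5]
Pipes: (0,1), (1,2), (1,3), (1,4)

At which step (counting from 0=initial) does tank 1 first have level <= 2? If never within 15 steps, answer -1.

Answer: -1

Derivation:
Step 1: flows [1->0,1->2,3->1,1->4] -> levels [1 5 7 7 6]
Step 2: flows [1->0,2->1,3->1,4->1] -> levels [2 7 6 6 5]
Step 3: flows [1->0,1->2,1->3,1->4] -> levels [3 3 7 7 6]
Step 4: flows [0=1,2->1,3->1,4->1] -> levels [3 6 6 6 5]
Step 5: flows [1->0,1=2,1=3,1->4] -> levels [4 4 6 6 6]
Step 6: flows [0=1,2->1,3->1,4->1] -> levels [4 7 5 5 5]
Step 7: flows [1->0,1->2,1->3,1->4] -> levels [5 3 6 6 6]
Step 8: flows [0->1,2->1,3->1,4->1] -> levels [4 7 5 5 5]
  -> period-2 cycle (repeats step 6); tank 1 never drops to <=2
Tank 1 never reaches <=2 within 15 steps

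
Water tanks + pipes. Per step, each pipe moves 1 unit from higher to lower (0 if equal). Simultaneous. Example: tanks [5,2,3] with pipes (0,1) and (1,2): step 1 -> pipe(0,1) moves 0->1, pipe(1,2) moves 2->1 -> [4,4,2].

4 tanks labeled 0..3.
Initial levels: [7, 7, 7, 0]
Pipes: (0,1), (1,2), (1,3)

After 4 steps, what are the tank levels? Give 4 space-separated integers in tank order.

Answer: 6 5 6 4

Derivation:
Step 1: flows [0=1,1=2,1->3] -> levels [7 6 7 1]
Step 2: flows [0->1,2->1,1->3] -> levels [6 7 6 2]
Step 3: flows [1->0,1->2,1->3] -> levels [7 4 7 3]
Step 4: flows [0->1,2->1,1->3] -> levels [6 5 6 4]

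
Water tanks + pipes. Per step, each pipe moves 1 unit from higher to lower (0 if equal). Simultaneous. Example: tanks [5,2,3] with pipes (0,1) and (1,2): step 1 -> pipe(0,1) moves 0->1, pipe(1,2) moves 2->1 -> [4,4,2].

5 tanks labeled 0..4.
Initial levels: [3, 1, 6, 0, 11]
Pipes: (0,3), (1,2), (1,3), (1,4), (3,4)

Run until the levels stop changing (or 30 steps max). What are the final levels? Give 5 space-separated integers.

Step 1: flows [0->3,2->1,1->3,4->1,4->3] -> levels [2 2 5 3 9]
Step 2: flows [3->0,2->1,3->1,4->1,4->3] -> levels [3 5 4 2 7]
Step 3: flows [0->3,1->2,1->3,4->1,4->3] -> levels [2 4 5 5 5]
Step 4: flows [3->0,2->1,3->1,4->1,3=4] -> levels [3 7 4 3 4]
Step 5: flows [0=3,1->2,1->3,1->4,4->3] -> levels [3 4 5 5 4]
Step 6: flows [3->0,2->1,3->1,1=4,3->4] -> levels [4 6 4 2 5]
Step 7: flows [0->3,1->2,1->3,1->4,4->3] -> levels [3 3 5 5 5]
Step 8: flows [3->0,2->1,3->1,4->1,3=4] -> levels [4 6 4 3 4]
Step 9: flows [0->3,1->2,1->3,1->4,4->3] -> levels [3 3 5 6 4]
Step 10: flows [3->0,2->1,3->1,4->1,3->4] -> levels [4 6 4 3 4]
  -> period-2 cycle: step 10 state = step 8 state; never stabilizes
  -> state at step 30: (30-8) mod 2 = 0, same as step 8 -> [4 6 4 3 4]

Answer: 4 6 4 3 4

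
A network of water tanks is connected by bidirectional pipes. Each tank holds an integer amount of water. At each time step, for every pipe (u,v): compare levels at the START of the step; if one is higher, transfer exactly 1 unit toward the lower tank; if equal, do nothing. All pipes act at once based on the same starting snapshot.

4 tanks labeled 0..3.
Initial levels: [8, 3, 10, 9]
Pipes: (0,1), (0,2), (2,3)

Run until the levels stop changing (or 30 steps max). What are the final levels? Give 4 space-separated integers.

Step 1: flows [0->1,2->0,2->3] -> levels [8 4 8 10]
Step 2: flows [0->1,0=2,3->2] -> levels [7 5 9 9]
Step 3: flows [0->1,2->0,2=3] -> levels [7 6 8 9]
Step 4: flows [0->1,2->0,3->2] -> levels [7 7 8 8]
Step 5: flows [0=1,2->0,2=3] -> levels [8 7 7 8]
Step 6: flows [0->1,0->2,3->2] -> levels [6 8 9 7]
Step 7: flows [1->0,2->0,2->3] -> levels [8 7 7 8]
  -> period-2 cycle: step 7 state = step 5 state; never stabilizes
  -> state at step 30: (30-5) mod 2 = 1, same as step 6 -> [6 8 9 7]

Answer: 6 8 9 7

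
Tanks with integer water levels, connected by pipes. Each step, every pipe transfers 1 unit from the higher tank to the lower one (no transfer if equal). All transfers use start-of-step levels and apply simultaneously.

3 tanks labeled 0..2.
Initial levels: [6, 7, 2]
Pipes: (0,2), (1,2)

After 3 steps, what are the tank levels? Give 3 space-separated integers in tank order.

Step 1: flows [0->2,1->2] -> levels [5 6 4]
Step 2: flows [0->2,1->2] -> levels [4 5 6]
Step 3: flows [2->0,2->1] -> levels [5 6 4]

Answer: 5 6 4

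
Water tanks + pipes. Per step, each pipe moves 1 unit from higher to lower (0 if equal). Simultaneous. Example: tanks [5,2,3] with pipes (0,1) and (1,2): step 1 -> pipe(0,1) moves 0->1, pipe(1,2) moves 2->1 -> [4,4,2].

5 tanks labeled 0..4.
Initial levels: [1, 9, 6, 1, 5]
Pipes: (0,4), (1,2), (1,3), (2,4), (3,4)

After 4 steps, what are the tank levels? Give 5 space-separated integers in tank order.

Step 1: flows [4->0,1->2,1->3,2->4,4->3] -> levels [2 7 6 3 4]
Step 2: flows [4->0,1->2,1->3,2->4,4->3] -> levels [3 5 6 5 3]
Step 3: flows [0=4,2->1,1=3,2->4,3->4] -> levels [3 6 4 4 5]
Step 4: flows [4->0,1->2,1->3,4->2,4->3] -> levels [4 4 6 6 2]

Answer: 4 4 6 6 2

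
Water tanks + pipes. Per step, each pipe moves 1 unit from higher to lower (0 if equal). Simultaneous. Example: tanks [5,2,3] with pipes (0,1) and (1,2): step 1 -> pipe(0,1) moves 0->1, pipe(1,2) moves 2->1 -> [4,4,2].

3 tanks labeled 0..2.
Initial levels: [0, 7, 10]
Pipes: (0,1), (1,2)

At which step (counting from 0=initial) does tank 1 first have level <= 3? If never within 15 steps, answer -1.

Step 1: flows [1->0,2->1] -> levels [1 7 9]
Step 2: flows [1->0,2->1] -> levels [2 7 8]
Step 3: flows [1->0,2->1] -> levels [3 7 7]
Step 4: flows [1->0,1=2] -> levels [4 6 7]
Step 5: flows [1->0,2->1] -> levels [5 6 6]
Step 6: flows [1->0,1=2] -> levels [6 5 6]
Step 7: flows [0->1,2->1] -> levels [5 7 5]
Step 8: flows [1->0,1->2] -> levels [6 5 6]
  -> period-2 cycle (repeats step 6); tank 1 never drops to <=3
Tank 1 never reaches <=3 within 15 steps

Answer: -1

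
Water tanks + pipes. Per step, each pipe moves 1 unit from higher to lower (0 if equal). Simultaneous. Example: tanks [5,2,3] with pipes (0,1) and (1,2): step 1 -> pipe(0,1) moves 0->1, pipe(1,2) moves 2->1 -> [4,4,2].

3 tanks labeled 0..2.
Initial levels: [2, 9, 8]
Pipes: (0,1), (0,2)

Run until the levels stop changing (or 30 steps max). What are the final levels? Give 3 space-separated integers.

Step 1: flows [1->0,2->0] -> levels [4 8 7]
Step 2: flows [1->0,2->0] -> levels [6 7 6]
Step 3: flows [1->0,0=2] -> levels [7 6 6]
Step 4: flows [0->1,0->2] -> levels [5 7 7]
Step 5: flows [1->0,2->0] -> levels [7 6 6]
  -> period-2 cycle: step 5 state = step 3 state; never stabilizes
  -> state at step 30: (30-3) mod 2 = 1, same as step 4 -> [5 7 7]

Answer: 5 7 7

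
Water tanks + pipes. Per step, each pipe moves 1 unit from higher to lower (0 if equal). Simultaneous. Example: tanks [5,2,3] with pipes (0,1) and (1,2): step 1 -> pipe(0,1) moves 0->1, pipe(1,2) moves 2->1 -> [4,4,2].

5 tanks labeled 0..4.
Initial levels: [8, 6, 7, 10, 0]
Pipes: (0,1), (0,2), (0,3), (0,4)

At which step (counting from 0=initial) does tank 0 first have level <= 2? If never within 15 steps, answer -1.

Answer: -1

Derivation:
Step 1: flows [0->1,0->2,3->0,0->4] -> levels [6 7 8 9 1]
Step 2: flows [1->0,2->0,3->0,0->4] -> levels [8 6 7 8 2]
Step 3: flows [0->1,0->2,0=3,0->4] -> levels [5 7 8 8 3]
Step 4: flows [1->0,2->0,3->0,0->4] -> levels [7 6 7 7 4]
Step 5: flows [0->1,0=2,0=3,0->4] -> levels [5 7 7 7 5]
Step 6: flows [1->0,2->0,3->0,0=4] -> levels [8 6 6 6 5]
Step 7: flows [0->1,0->2,0->3,0->4] -> levels [4 7 7 7 6]
Step 8: flows [1->0,2->0,3->0,4->0] -> levels [8 6 6 6 5]
  -> period-2 cycle (repeats step 6); tank 0 never drops to <=2
Tank 0 never reaches <=2 within 15 steps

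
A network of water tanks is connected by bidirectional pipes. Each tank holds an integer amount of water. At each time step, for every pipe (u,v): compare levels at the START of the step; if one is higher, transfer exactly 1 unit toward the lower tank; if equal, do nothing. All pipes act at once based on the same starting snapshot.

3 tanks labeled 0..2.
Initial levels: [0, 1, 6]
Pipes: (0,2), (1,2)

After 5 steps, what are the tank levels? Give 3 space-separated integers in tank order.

Answer: 2 2 3

Derivation:
Step 1: flows [2->0,2->1] -> levels [1 2 4]
Step 2: flows [2->0,2->1] -> levels [2 3 2]
Step 3: flows [0=2,1->2] -> levels [2 2 3]
Step 4: flows [2->0,2->1] -> levels [3 3 1]
Step 5: flows [0->2,1->2] -> levels [2 2 3]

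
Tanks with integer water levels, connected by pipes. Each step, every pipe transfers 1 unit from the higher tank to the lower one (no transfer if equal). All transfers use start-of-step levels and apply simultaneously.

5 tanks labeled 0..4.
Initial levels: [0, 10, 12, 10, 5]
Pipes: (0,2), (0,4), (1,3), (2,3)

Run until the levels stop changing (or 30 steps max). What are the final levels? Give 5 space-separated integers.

Answer: 8 8 6 9 6

Derivation:
Step 1: flows [2->0,4->0,1=3,2->3] -> levels [2 10 10 11 4]
Step 2: flows [2->0,4->0,3->1,3->2] -> levels [4 11 10 9 3]
Step 3: flows [2->0,0->4,1->3,2->3] -> levels [4 10 8 11 4]
Step 4: flows [2->0,0=4,3->1,3->2] -> levels [5 11 8 9 4]
Step 5: flows [2->0,0->4,1->3,3->2] -> levels [5 10 8 9 5]
Step 6: flows [2->0,0=4,1->3,3->2] -> levels [6 9 8 9 5]
Step 7: flows [2->0,0->4,1=3,3->2] -> levels [6 9 8 8 6]
Step 8: flows [2->0,0=4,1->3,2=3] -> levels [7 8 7 9 6]
Step 9: flows [0=2,0->4,3->1,3->2] -> levels [6 9 8 7 7]
Step 10: flows [2->0,4->0,1->3,2->3] -> levels [8 8 6 9 6]
Step 11: flows [0->2,0->4,3->1,3->2] -> levels [6 9 8 7 7]
  -> period-2 cycle: step 11 state = step 9 state; never stabilizes
  -> state at step 30: (30-9) mod 2 = 1, same as step 10 -> [8 8 6 9 6]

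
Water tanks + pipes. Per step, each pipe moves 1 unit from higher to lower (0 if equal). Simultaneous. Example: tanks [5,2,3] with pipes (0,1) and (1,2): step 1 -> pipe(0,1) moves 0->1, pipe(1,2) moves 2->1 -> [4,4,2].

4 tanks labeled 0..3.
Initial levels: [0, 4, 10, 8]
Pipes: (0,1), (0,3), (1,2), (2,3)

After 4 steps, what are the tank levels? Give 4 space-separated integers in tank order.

Step 1: flows [1->0,3->0,2->1,2->3] -> levels [2 4 8 8]
Step 2: flows [1->0,3->0,2->1,2=3] -> levels [4 4 7 7]
Step 3: flows [0=1,3->0,2->1,2=3] -> levels [5 5 6 6]
Step 4: flows [0=1,3->0,2->1,2=3] -> levels [6 6 5 5]

Answer: 6 6 5 5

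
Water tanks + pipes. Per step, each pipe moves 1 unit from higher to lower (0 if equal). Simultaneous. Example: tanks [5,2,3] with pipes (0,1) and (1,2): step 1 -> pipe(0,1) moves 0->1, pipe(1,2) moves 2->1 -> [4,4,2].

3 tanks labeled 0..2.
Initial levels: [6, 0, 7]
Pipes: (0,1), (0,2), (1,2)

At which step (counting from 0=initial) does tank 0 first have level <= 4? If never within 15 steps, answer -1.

Step 1: flows [0->1,2->0,2->1] -> levels [6 2 5]
Step 2: flows [0->1,0->2,2->1] -> levels [4 4 5]
Tank 0 first reaches <=4 at step 2

Answer: 2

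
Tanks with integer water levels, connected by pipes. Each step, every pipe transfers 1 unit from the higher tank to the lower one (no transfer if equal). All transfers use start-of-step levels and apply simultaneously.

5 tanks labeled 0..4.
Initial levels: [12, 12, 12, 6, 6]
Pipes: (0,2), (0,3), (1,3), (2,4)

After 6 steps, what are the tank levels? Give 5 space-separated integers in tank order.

Answer: 9 9 10 11 9

Derivation:
Step 1: flows [0=2,0->3,1->3,2->4] -> levels [11 11 11 8 7]
Step 2: flows [0=2,0->3,1->3,2->4] -> levels [10 10 10 10 8]
Step 3: flows [0=2,0=3,1=3,2->4] -> levels [10 10 9 10 9]
Step 4: flows [0->2,0=3,1=3,2=4] -> levels [9 10 10 10 9]
Step 5: flows [2->0,3->0,1=3,2->4] -> levels [11 10 8 9 10]
Step 6: flows [0->2,0->3,1->3,4->2] -> levels [9 9 10 11 9]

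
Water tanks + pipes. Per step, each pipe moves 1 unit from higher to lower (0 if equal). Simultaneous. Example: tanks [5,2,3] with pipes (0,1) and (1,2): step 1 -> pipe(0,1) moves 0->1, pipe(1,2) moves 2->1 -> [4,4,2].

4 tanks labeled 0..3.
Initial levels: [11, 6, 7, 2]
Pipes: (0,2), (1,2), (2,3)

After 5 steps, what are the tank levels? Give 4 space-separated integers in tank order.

Answer: 7 7 5 7

Derivation:
Step 1: flows [0->2,2->1,2->3] -> levels [10 7 6 3]
Step 2: flows [0->2,1->2,2->3] -> levels [9 6 7 4]
Step 3: flows [0->2,2->1,2->3] -> levels [8 7 6 5]
Step 4: flows [0->2,1->2,2->3] -> levels [7 6 7 6]
Step 5: flows [0=2,2->1,2->3] -> levels [7 7 5 7]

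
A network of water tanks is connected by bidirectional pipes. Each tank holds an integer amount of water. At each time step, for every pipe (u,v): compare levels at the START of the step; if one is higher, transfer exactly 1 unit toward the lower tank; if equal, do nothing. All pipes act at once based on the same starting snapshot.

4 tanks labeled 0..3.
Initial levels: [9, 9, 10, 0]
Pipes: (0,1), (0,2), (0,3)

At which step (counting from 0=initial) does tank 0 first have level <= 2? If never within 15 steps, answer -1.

Answer: -1

Derivation:
Step 1: flows [0=1,2->0,0->3] -> levels [9 9 9 1]
Step 2: flows [0=1,0=2,0->3] -> levels [8 9 9 2]
Step 3: flows [1->0,2->0,0->3] -> levels [9 8 8 3]
Step 4: flows [0->1,0->2,0->3] -> levels [6 9 9 4]
Step 5: flows [1->0,2->0,0->3] -> levels [7 8 8 5]
Step 6: flows [1->0,2->0,0->3] -> levels [8 7 7 6]
Step 7: flows [0->1,0->2,0->3] -> levels [5 8 8 7]
Step 8: flows [1->0,2->0,3->0] -> levels [8 7 7 6]
  -> period-2 cycle (repeats step 6); tank 0 never drops to <=2
Tank 0 never reaches <=2 within 15 steps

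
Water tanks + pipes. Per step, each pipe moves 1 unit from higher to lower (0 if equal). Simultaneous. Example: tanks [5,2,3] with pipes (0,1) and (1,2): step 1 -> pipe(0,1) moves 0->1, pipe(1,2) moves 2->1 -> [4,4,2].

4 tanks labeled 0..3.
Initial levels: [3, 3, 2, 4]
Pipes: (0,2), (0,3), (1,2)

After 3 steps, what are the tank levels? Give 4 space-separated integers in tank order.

Step 1: flows [0->2,3->0,1->2] -> levels [3 2 4 3]
Step 2: flows [2->0,0=3,2->1] -> levels [4 3 2 3]
Step 3: flows [0->2,0->3,1->2] -> levels [2 2 4 4]

Answer: 2 2 4 4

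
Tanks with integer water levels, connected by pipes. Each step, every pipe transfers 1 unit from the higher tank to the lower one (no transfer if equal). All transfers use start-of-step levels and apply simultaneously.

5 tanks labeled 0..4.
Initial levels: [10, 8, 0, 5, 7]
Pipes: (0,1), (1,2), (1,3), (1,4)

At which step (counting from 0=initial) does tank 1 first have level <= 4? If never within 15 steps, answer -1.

Answer: 5

Derivation:
Step 1: flows [0->1,1->2,1->3,1->4] -> levels [9 6 1 6 8]
Step 2: flows [0->1,1->2,1=3,4->1] -> levels [8 7 2 6 7]
Step 3: flows [0->1,1->2,1->3,1=4] -> levels [7 6 3 7 7]
Step 4: flows [0->1,1->2,3->1,4->1] -> levels [6 8 4 6 6]
Step 5: flows [1->0,1->2,1->3,1->4] -> levels [7 4 5 7 7]
Tank 1 first reaches <=4 at step 5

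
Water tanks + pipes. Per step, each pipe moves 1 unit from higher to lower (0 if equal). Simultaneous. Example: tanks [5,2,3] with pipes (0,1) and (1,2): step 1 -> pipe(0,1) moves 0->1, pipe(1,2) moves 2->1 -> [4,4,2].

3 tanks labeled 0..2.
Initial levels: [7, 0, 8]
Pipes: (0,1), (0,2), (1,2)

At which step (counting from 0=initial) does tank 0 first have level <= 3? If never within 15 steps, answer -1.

Answer: -1

Derivation:
Step 1: flows [0->1,2->0,2->1] -> levels [7 2 6]
Step 2: flows [0->1,0->2,2->1] -> levels [5 4 6]
Step 3: flows [0->1,2->0,2->1] -> levels [5 6 4]
Step 4: flows [1->0,0->2,1->2] -> levels [5 4 6]
  -> period-2 cycle (repeats step 2); tank 0 never drops to <=3
Tank 0 never reaches <=3 within 15 steps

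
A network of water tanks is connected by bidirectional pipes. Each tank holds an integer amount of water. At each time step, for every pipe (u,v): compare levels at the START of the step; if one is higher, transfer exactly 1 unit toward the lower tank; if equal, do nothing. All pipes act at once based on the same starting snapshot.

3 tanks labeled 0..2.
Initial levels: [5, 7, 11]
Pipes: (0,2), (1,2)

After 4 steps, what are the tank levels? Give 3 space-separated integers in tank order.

Answer: 8 8 7

Derivation:
Step 1: flows [2->0,2->1] -> levels [6 8 9]
Step 2: flows [2->0,2->1] -> levels [7 9 7]
Step 3: flows [0=2,1->2] -> levels [7 8 8]
Step 4: flows [2->0,1=2] -> levels [8 8 7]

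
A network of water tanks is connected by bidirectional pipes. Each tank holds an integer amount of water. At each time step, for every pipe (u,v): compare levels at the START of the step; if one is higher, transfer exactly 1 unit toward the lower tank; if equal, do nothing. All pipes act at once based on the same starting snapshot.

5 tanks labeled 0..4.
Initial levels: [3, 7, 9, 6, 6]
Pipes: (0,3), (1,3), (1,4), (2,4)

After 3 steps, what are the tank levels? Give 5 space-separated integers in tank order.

Answer: 4 6 7 6 8

Derivation:
Step 1: flows [3->0,1->3,1->4,2->4] -> levels [4 5 8 6 8]
Step 2: flows [3->0,3->1,4->1,2=4] -> levels [5 7 8 4 7]
Step 3: flows [0->3,1->3,1=4,2->4] -> levels [4 6 7 6 8]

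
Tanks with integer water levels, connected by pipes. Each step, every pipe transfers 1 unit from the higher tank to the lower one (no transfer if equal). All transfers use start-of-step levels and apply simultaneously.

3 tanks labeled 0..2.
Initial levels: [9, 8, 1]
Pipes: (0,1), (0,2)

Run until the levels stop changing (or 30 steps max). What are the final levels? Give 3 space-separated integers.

Step 1: flows [0->1,0->2] -> levels [7 9 2]
Step 2: flows [1->0,0->2] -> levels [7 8 3]
Step 3: flows [1->0,0->2] -> levels [7 7 4]
Step 4: flows [0=1,0->2] -> levels [6 7 5]
Step 5: flows [1->0,0->2] -> levels [6 6 6]
Step 6: flows [0=1,0=2] -> levels [6 6 6]
  -> stable (no change)

Answer: 6 6 6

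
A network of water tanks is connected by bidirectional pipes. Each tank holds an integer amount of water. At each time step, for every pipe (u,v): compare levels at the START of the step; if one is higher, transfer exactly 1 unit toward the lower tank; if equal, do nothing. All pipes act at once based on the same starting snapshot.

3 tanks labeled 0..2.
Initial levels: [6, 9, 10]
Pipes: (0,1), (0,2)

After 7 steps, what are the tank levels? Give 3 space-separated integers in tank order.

Answer: 7 9 9

Derivation:
Step 1: flows [1->0,2->0] -> levels [8 8 9]
Step 2: flows [0=1,2->0] -> levels [9 8 8]
Step 3: flows [0->1,0->2] -> levels [7 9 9]
Step 4: flows [1->0,2->0] -> levels [9 8 8]
  -> period-2 cycle: step 4 state = step 2 state
  -> state at step 7: (7-2) mod 2 = 1, same as step 3 -> [7 9 9]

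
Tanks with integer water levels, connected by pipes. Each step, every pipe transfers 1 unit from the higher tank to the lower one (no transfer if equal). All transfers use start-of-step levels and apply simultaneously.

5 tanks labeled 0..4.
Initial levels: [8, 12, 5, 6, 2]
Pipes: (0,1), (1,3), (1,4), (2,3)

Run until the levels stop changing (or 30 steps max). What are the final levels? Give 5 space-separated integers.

Answer: 7 5 6 8 7

Derivation:
Step 1: flows [1->0,1->3,1->4,3->2] -> levels [9 9 6 6 3]
Step 2: flows [0=1,1->3,1->4,2=3] -> levels [9 7 6 7 4]
Step 3: flows [0->1,1=3,1->4,3->2] -> levels [8 7 7 6 5]
Step 4: flows [0->1,1->3,1->4,2->3] -> levels [7 6 6 8 6]
Step 5: flows [0->1,3->1,1=4,3->2] -> levels [6 8 7 6 6]
Step 6: flows [1->0,1->3,1->4,2->3] -> levels [7 5 6 8 7]
Step 7: flows [0->1,3->1,4->1,3->2] -> levels [6 8 7 6 6]
  -> period-2 cycle: step 7 state = step 5 state; never stabilizes
  -> state at step 30: (30-5) mod 2 = 1, same as step 6 -> [7 5 6 8 7]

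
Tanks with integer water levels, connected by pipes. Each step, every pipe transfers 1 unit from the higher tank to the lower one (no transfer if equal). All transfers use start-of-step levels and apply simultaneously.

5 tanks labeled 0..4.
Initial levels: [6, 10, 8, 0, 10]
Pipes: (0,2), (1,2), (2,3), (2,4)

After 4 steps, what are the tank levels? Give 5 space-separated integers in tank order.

Answer: 7 7 9 4 7

Derivation:
Step 1: flows [2->0,1->2,2->3,4->2] -> levels [7 9 8 1 9]
Step 2: flows [2->0,1->2,2->3,4->2] -> levels [8 8 8 2 8]
Step 3: flows [0=2,1=2,2->3,2=4] -> levels [8 8 7 3 8]
Step 4: flows [0->2,1->2,2->3,4->2] -> levels [7 7 9 4 7]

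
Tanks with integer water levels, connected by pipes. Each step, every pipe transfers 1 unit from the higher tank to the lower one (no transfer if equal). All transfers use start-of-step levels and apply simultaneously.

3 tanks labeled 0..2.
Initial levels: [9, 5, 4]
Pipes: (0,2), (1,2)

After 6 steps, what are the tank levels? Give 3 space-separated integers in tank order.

Answer: 6 6 6

Derivation:
Step 1: flows [0->2,1->2] -> levels [8 4 6]
Step 2: flows [0->2,2->1] -> levels [7 5 6]
Step 3: flows [0->2,2->1] -> levels [6 6 6]
Step 4: flows [0=2,1=2] -> levels [6 6 6]
  -> stable; steps 5..6 unchanged -> [6 6 6]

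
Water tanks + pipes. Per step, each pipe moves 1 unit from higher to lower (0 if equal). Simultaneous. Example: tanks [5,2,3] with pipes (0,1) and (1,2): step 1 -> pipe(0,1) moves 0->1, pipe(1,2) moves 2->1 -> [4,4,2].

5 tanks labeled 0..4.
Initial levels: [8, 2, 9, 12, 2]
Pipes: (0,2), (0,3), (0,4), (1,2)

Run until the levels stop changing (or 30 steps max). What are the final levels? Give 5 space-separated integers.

Step 1: flows [2->0,3->0,0->4,2->1] -> levels [9 3 7 11 3]
Step 2: flows [0->2,3->0,0->4,2->1] -> levels [8 4 7 10 4]
Step 3: flows [0->2,3->0,0->4,2->1] -> levels [7 5 7 9 5]
Step 4: flows [0=2,3->0,0->4,2->1] -> levels [7 6 6 8 6]
Step 5: flows [0->2,3->0,0->4,1=2] -> levels [6 6 7 7 7]
Step 6: flows [2->0,3->0,4->0,2->1] -> levels [9 7 5 6 6]
Step 7: flows [0->2,0->3,0->4,1->2] -> levels [6 6 7 7 7]
  -> period-2 cycle: step 7 state = step 5 state; never stabilizes
  -> state at step 30: (30-5) mod 2 = 1, same as step 6 -> [9 7 5 6 6]

Answer: 9 7 5 6 6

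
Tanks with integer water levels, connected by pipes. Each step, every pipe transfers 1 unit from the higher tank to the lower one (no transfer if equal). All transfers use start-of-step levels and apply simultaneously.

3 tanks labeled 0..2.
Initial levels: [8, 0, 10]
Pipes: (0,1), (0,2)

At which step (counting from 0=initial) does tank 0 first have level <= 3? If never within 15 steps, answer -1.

Answer: -1

Derivation:
Step 1: flows [0->1,2->0] -> levels [8 1 9]
Step 2: flows [0->1,2->0] -> levels [8 2 8]
Step 3: flows [0->1,0=2] -> levels [7 3 8]
Step 4: flows [0->1,2->0] -> levels [7 4 7]
Step 5: flows [0->1,0=2] -> levels [6 5 7]
Step 6: flows [0->1,2->0] -> levels [6 6 6]
Step 7: flows [0=1,0=2] -> levels [6 6 6]
  -> stable; tank 0 stays at 6 > 3
Tank 0 never reaches <=3 within 15 steps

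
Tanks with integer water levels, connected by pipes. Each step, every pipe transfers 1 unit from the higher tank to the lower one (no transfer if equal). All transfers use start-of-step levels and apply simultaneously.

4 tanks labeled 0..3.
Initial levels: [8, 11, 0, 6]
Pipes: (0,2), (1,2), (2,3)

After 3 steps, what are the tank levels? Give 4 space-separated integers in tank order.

Answer: 6 8 6 5

Derivation:
Step 1: flows [0->2,1->2,3->2] -> levels [7 10 3 5]
Step 2: flows [0->2,1->2,3->2] -> levels [6 9 6 4]
Step 3: flows [0=2,1->2,2->3] -> levels [6 8 6 5]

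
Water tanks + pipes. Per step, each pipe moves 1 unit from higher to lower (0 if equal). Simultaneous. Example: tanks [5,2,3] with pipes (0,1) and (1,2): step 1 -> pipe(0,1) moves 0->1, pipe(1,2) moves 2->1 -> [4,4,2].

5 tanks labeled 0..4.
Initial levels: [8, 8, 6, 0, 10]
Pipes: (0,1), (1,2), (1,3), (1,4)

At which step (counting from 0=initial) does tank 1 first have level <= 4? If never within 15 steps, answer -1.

Step 1: flows [0=1,1->2,1->3,4->1] -> levels [8 7 7 1 9]
Step 2: flows [0->1,1=2,1->3,4->1] -> levels [7 8 7 2 8]
Step 3: flows [1->0,1->2,1->3,1=4] -> levels [8 5 8 3 8]
Step 4: flows [0->1,2->1,1->3,4->1] -> levels [7 7 7 4 7]
Step 5: flows [0=1,1=2,1->3,1=4] -> levels [7 6 7 5 7]
Step 6: flows [0->1,2->1,1->3,4->1] -> levels [6 8 6 6 6]
Step 7: flows [1->0,1->2,1->3,1->4] -> levels [7 4 7 7 7]
Tank 1 first reaches <=4 at step 7

Answer: 7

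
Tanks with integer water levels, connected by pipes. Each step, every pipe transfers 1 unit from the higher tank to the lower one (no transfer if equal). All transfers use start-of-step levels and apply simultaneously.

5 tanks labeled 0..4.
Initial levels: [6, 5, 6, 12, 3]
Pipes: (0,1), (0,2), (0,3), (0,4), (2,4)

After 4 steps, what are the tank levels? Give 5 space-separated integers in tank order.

Step 1: flows [0->1,0=2,3->0,0->4,2->4] -> levels [5 6 5 11 5]
Step 2: flows [1->0,0=2,3->0,0=4,2=4] -> levels [7 5 5 10 5]
Step 3: flows [0->1,0->2,3->0,0->4,2=4] -> levels [5 6 6 9 6]
Step 4: flows [1->0,2->0,3->0,4->0,2=4] -> levels [9 5 5 8 5]

Answer: 9 5 5 8 5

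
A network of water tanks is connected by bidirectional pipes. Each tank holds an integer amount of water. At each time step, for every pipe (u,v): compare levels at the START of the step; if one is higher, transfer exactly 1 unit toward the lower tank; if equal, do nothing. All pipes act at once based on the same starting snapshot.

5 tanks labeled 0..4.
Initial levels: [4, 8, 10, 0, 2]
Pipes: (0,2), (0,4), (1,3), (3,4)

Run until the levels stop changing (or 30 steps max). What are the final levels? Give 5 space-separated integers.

Step 1: flows [2->0,0->4,1->3,4->3] -> levels [4 7 9 2 2]
Step 2: flows [2->0,0->4,1->3,3=4] -> levels [4 6 8 3 3]
Step 3: flows [2->0,0->4,1->3,3=4] -> levels [4 5 7 4 4]
Step 4: flows [2->0,0=4,1->3,3=4] -> levels [5 4 6 5 4]
Step 5: flows [2->0,0->4,3->1,3->4] -> levels [5 5 5 3 6]
Step 6: flows [0=2,4->0,1->3,4->3] -> levels [6 4 5 5 4]
Step 7: flows [0->2,0->4,3->1,3->4] -> levels [4 5 6 3 6]
Step 8: flows [2->0,4->0,1->3,4->3] -> levels [6 4 5 5 4]
  -> period-2 cycle: step 8 state = step 6 state; never stabilizes
  -> state at step 30: (30-6) mod 2 = 0, same as step 6 -> [6 4 5 5 4]

Answer: 6 4 5 5 4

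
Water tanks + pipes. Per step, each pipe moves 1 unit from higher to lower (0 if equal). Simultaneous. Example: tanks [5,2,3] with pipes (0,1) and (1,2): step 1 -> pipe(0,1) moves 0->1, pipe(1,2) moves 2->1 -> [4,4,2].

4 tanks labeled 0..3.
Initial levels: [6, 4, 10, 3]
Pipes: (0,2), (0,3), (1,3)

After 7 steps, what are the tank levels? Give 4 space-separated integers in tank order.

Answer: 7 6 5 5

Derivation:
Step 1: flows [2->0,0->3,1->3] -> levels [6 3 9 5]
Step 2: flows [2->0,0->3,3->1] -> levels [6 4 8 5]
Step 3: flows [2->0,0->3,3->1] -> levels [6 5 7 5]
Step 4: flows [2->0,0->3,1=3] -> levels [6 5 6 6]
Step 5: flows [0=2,0=3,3->1] -> levels [6 6 6 5]
Step 6: flows [0=2,0->3,1->3] -> levels [5 5 6 7]
Step 7: flows [2->0,3->0,3->1] -> levels [7 6 5 5]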